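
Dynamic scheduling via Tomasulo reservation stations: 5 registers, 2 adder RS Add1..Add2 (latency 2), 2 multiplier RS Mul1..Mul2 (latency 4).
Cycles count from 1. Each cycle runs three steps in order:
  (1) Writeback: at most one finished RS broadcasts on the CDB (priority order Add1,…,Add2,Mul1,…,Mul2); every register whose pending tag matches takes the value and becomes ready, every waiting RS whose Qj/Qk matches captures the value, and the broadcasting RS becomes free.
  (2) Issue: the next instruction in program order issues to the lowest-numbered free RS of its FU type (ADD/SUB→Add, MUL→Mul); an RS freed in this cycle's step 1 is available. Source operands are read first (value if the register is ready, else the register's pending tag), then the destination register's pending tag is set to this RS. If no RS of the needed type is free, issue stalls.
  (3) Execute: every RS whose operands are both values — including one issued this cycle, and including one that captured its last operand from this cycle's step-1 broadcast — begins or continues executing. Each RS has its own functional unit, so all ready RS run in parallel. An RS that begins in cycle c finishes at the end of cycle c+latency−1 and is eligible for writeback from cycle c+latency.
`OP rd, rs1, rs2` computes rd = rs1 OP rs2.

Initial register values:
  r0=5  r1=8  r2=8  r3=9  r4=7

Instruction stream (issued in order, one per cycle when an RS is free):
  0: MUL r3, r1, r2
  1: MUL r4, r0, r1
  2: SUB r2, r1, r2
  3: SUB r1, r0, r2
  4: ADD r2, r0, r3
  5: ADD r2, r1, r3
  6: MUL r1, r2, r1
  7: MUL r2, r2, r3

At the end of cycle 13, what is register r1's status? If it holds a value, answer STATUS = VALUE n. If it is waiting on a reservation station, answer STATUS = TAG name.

c1: issue MUL r3<-Mul1 | r0:5,r1:8,r2:8,r3:Mul1,r4:7
c2: issue MUL r4<-Mul2 | r0:5,r1:8,r2:8,r3:Mul1,r4:Mul2
c3: issue SUB r2<-Add1 | r0:5,r1:8,r2:Add1,r3:Mul1,r4:Mul2
c4: issue SUB r1<-Add2 | r0:5,r1:Add2,r2:Add1,r3:Mul1,r4:Mul2
c5: CDB Add1=0; issue ADD r2<-Add1 | r0:5,r1:Add2,r2:Add1,r3:Mul1,r4:Mul2
c6: CDB Mul1=64; stall | r0:5,r1:Add2,r2:Add1,r3:64,r4:Mul2
c7: CDB Add2=5; issue ADD r2<-Add2 | r0:5,r1:5,r2:Add2,r3:64,r4:Mul2
c8: CDB Add1=69; issue MUL r1<-Mul1 | r0:5,r1:Mul1,r2:Add2,r3:64,r4:Mul2
c9: CDB Add2=69; stall | r0:5,r1:Mul1,r2:69,r3:64,r4:Mul2
c10: CDB Mul2=40; issue MUL r2<-Mul2 | r0:5,r1:Mul1,r2:Mul2,r3:64,r4:40
c11: - | r0:5,r1:Mul1,r2:Mul2,r3:64,r4:40
c12: - | r0:5,r1:Mul1,r2:Mul2,r3:64,r4:40
c13: CDB Mul1=345 | r0:5,r1:345,r2:Mul2,r3:64,r4:40

STATUS = VALUE 345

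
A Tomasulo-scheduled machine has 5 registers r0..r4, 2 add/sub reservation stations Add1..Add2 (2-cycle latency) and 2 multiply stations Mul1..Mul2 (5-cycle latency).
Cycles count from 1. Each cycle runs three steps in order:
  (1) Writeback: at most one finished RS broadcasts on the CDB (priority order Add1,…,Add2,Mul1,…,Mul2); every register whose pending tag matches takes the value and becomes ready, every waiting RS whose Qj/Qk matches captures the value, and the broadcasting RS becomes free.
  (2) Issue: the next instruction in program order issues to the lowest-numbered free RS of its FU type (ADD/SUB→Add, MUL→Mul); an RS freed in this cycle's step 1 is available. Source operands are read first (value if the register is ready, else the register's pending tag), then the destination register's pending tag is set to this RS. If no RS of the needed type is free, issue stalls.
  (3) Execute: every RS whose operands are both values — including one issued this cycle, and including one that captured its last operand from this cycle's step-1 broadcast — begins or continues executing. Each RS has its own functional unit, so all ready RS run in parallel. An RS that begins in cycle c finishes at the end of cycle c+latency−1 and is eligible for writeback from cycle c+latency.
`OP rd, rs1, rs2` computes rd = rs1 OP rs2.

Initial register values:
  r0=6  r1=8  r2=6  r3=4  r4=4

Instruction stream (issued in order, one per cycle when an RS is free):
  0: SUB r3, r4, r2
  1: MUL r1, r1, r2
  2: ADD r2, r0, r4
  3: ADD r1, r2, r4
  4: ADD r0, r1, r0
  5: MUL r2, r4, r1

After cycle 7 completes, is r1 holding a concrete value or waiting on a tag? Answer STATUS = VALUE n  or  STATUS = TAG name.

cycle 1: issue SUB r3<-Add1 // r0:6,r1:8,r2:6,r3:Add1,r4:4
cycle 2: issue MUL r1<-Mul1 // r0:6,r1:Mul1,r2:6,r3:Add1,r4:4
cycle 3: CDB Add1=-2; issue ADD r2<-Add1 // r0:6,r1:Mul1,r2:Add1,r3:-2,r4:4
cycle 4: issue ADD r1<-Add2 // r0:6,r1:Add2,r2:Add1,r3:-2,r4:4
cycle 5: CDB Add1=10; issue ADD r0<-Add1 // r0:Add1,r1:Add2,r2:10,r3:-2,r4:4
cycle 6: issue MUL r2<-Mul2 // r0:Add1,r1:Add2,r2:Mul2,r3:-2,r4:4
cycle 7: CDB Add2=14 // r0:Add1,r1:14,r2:Mul2,r3:-2,r4:4

STATUS = VALUE 14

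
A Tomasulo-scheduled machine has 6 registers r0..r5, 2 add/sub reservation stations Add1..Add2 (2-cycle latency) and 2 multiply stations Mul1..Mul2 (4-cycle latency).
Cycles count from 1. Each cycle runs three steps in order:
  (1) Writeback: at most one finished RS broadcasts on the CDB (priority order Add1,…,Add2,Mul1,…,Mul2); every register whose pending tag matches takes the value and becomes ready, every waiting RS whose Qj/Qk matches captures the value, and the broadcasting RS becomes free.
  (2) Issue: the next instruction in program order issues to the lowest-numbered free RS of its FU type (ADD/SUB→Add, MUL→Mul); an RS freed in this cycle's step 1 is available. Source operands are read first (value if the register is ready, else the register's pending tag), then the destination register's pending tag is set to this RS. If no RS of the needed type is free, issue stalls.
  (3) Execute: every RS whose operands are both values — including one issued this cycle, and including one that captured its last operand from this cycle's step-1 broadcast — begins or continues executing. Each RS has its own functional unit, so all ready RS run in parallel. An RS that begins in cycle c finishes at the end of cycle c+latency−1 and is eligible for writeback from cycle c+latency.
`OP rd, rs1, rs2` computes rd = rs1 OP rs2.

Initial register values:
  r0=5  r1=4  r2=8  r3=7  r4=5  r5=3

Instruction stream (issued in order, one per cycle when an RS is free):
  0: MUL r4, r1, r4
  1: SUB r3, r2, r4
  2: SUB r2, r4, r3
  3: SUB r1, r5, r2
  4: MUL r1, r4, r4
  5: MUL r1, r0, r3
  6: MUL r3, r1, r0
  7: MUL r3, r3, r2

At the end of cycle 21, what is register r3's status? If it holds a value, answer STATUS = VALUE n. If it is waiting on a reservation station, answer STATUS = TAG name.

STATUS = VALUE -9600

c1: issue MUL r4<-Mul1 | r0:5,r1:4,r2:8,r3:7,r4:Mul1,r5:3
c2: issue SUB r3<-Add1 | r0:5,r1:4,r2:8,r3:Add1,r4:Mul1,r5:3
c3: issue SUB r2<-Add2 | r0:5,r1:4,r2:Add2,r3:Add1,r4:Mul1,r5:3
c4: stall | r0:5,r1:4,r2:Add2,r3:Add1,r4:Mul1,r5:3
c5: CDB Mul1=20; stall | r0:5,r1:4,r2:Add2,r3:Add1,r4:20,r5:3
c6: stall | r0:5,r1:4,r2:Add2,r3:Add1,r4:20,r5:3
c7: CDB Add1=-12; issue SUB r1<-Add1 | r0:5,r1:Add1,r2:Add2,r3:-12,r4:20,r5:3
c8: issue MUL r1<-Mul1 | r0:5,r1:Mul1,r2:Add2,r3:-12,r4:20,r5:3
c9: CDB Add2=32; issue MUL r1<-Mul2 | r0:5,r1:Mul2,r2:32,r3:-12,r4:20,r5:3
c10: stall | r0:5,r1:Mul2,r2:32,r3:-12,r4:20,r5:3
c11: CDB Add1=-29; stall | r0:5,r1:Mul2,r2:32,r3:-12,r4:20,r5:3
c12: CDB Mul1=400; issue MUL r3<-Mul1 | r0:5,r1:Mul2,r2:32,r3:Mul1,r4:20,r5:3
c13: CDB Mul2=-60; issue MUL r3<-Mul2 | r0:5,r1:-60,r2:32,r3:Mul2,r4:20,r5:3
c14: - | r0:5,r1:-60,r2:32,r3:Mul2,r4:20,r5:3
c15: - | r0:5,r1:-60,r2:32,r3:Mul2,r4:20,r5:3
c16: - | r0:5,r1:-60,r2:32,r3:Mul2,r4:20,r5:3
c17: CDB Mul1=-300 | r0:5,r1:-60,r2:32,r3:Mul2,r4:20,r5:3
c18: - | r0:5,r1:-60,r2:32,r3:Mul2,r4:20,r5:3
c19: - | r0:5,r1:-60,r2:32,r3:Mul2,r4:20,r5:3
c20: - | r0:5,r1:-60,r2:32,r3:Mul2,r4:20,r5:3
c21: CDB Mul2=-9600 | r0:5,r1:-60,r2:32,r3:-9600,r4:20,r5:3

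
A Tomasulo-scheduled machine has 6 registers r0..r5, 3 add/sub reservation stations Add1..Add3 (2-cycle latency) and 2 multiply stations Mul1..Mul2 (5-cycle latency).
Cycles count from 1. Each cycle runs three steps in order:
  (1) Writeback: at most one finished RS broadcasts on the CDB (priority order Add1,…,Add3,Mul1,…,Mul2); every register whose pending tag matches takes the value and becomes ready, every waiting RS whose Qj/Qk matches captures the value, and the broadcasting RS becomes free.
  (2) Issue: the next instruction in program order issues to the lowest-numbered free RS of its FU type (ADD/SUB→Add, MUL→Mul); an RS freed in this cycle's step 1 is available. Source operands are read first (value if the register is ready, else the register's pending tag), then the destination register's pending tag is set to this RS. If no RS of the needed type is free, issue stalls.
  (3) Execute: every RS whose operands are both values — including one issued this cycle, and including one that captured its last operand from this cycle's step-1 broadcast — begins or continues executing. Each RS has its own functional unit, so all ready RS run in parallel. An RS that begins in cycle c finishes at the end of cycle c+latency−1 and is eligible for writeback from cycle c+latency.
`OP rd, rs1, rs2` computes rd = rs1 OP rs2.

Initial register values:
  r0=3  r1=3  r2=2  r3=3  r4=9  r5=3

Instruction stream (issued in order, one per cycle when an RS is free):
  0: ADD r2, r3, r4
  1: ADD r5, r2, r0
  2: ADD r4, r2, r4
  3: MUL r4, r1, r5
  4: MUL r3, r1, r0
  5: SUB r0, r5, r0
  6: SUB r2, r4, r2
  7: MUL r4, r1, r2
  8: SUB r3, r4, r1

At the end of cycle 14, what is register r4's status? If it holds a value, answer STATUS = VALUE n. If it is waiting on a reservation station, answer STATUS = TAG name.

cycle 1: issue ADD r2<-Add1 // r0:3,r1:3,r2:Add1,r3:3,r4:9,r5:3
cycle 2: issue ADD r5<-Add2 // r0:3,r1:3,r2:Add1,r3:3,r4:9,r5:Add2
cycle 3: CDB Add1=12; issue ADD r4<-Add1 // r0:3,r1:3,r2:12,r3:3,r4:Add1,r5:Add2
cycle 4: issue MUL r4<-Mul1 // r0:3,r1:3,r2:12,r3:3,r4:Mul1,r5:Add2
cycle 5: CDB Add1=21; issue MUL r3<-Mul2 // r0:3,r1:3,r2:12,r3:Mul2,r4:Mul1,r5:Add2
cycle 6: CDB Add2=15; issue SUB r0<-Add1 // r0:Add1,r1:3,r2:12,r3:Mul2,r4:Mul1,r5:15
cycle 7: issue SUB r2<-Add2 // r0:Add1,r1:3,r2:Add2,r3:Mul2,r4:Mul1,r5:15
cycle 8: CDB Add1=12; stall // r0:12,r1:3,r2:Add2,r3:Mul2,r4:Mul1,r5:15
cycle 9: stall // r0:12,r1:3,r2:Add2,r3:Mul2,r4:Mul1,r5:15
cycle 10: CDB Mul2=9; issue MUL r4<-Mul2 // r0:12,r1:3,r2:Add2,r3:9,r4:Mul2,r5:15
cycle 11: CDB Mul1=45; issue SUB r3<-Add1 // r0:12,r1:3,r2:Add2,r3:Add1,r4:Mul2,r5:15
cycle 12: - // r0:12,r1:3,r2:Add2,r3:Add1,r4:Mul2,r5:15
cycle 13: CDB Add2=33 // r0:12,r1:3,r2:33,r3:Add1,r4:Mul2,r5:15
cycle 14: - // r0:12,r1:3,r2:33,r3:Add1,r4:Mul2,r5:15

STATUS = TAG Mul2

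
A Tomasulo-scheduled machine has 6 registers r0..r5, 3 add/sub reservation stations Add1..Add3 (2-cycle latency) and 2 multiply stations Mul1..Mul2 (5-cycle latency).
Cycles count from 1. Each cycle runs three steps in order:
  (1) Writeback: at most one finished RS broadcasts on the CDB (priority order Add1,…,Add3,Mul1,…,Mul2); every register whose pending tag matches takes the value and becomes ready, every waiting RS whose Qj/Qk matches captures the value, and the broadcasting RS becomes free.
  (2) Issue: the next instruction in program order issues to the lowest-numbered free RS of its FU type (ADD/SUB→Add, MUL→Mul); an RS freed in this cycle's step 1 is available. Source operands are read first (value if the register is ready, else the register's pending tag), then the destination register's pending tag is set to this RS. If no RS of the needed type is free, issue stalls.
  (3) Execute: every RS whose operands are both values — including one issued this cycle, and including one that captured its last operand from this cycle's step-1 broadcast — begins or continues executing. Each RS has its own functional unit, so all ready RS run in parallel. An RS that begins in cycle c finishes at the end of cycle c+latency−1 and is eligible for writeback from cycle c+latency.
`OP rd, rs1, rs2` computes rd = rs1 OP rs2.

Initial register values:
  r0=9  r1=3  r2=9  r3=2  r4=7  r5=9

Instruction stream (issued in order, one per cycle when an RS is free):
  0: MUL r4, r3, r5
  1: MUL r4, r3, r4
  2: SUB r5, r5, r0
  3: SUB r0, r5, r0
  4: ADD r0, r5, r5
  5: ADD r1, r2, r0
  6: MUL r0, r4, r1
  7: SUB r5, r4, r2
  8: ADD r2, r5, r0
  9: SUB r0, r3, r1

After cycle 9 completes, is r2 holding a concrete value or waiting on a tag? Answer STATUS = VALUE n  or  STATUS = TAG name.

STATUS = TAG Add2

  c1: issue MUL r4<-Mul1  regs: r0:9,r1:3,r2:9,r3:2,r4:Mul1,r5:9
  c2: issue MUL r4<-Mul2  regs: r0:9,r1:3,r2:9,r3:2,r4:Mul2,r5:9
  c3: issue SUB r5<-Add1  regs: r0:9,r1:3,r2:9,r3:2,r4:Mul2,r5:Add1
  c4: issue SUB r0<-Add2  regs: r0:Add2,r1:3,r2:9,r3:2,r4:Mul2,r5:Add1
  c5: CDB Add1=0; issue ADD r0<-Add1  regs: r0:Add1,r1:3,r2:9,r3:2,r4:Mul2,r5:0
  c6: CDB Mul1=18; issue ADD r1<-Add3  regs: r0:Add1,r1:Add3,r2:9,r3:2,r4:Mul2,r5:0
  c7: CDB Add1=0; issue MUL r0<-Mul1  regs: r0:Mul1,r1:Add3,r2:9,r3:2,r4:Mul2,r5:0
  c8: CDB Add2=-9; issue SUB r5<-Add1  regs: r0:Mul1,r1:Add3,r2:9,r3:2,r4:Mul2,r5:Add1
  c9: CDB Add3=9; issue ADD r2<-Add2  regs: r0:Mul1,r1:9,r2:Add2,r3:2,r4:Mul2,r5:Add1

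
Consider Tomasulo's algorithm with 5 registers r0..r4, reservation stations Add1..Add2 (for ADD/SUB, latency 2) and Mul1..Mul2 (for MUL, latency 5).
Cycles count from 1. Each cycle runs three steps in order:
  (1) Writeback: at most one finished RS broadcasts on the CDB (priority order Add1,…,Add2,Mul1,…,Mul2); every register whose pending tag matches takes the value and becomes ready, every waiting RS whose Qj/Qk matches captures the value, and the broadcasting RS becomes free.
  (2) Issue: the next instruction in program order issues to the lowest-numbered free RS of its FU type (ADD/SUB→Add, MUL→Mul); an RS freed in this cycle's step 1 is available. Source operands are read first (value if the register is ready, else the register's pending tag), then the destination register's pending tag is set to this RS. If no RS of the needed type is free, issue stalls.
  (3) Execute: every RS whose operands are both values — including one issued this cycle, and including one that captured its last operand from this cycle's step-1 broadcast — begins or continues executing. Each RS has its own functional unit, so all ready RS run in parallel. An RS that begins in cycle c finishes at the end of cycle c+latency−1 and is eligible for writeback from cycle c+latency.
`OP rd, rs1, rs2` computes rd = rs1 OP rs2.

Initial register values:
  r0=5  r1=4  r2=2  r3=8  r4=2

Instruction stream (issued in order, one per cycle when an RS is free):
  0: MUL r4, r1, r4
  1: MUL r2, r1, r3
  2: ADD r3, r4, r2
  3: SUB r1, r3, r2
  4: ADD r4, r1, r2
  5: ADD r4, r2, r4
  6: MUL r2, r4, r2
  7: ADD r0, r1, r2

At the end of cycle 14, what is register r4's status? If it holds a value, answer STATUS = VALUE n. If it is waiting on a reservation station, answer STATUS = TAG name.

  c1: issue MUL r4<-Mul1  regs: r0:5,r1:4,r2:2,r3:8,r4:Mul1
  c2: issue MUL r2<-Mul2  regs: r0:5,r1:4,r2:Mul2,r3:8,r4:Mul1
  c3: issue ADD r3<-Add1  regs: r0:5,r1:4,r2:Mul2,r3:Add1,r4:Mul1
  c4: issue SUB r1<-Add2  regs: r0:5,r1:Add2,r2:Mul2,r3:Add1,r4:Mul1
  c5: stall  regs: r0:5,r1:Add2,r2:Mul2,r3:Add1,r4:Mul1
  c6: CDB Mul1=8; stall  regs: r0:5,r1:Add2,r2:Mul2,r3:Add1,r4:8
  c7: CDB Mul2=32; stall  regs: r0:5,r1:Add2,r2:32,r3:Add1,r4:8
  c8: stall  regs: r0:5,r1:Add2,r2:32,r3:Add1,r4:8
  c9: CDB Add1=40; issue ADD r4<-Add1  regs: r0:5,r1:Add2,r2:32,r3:40,r4:Add1
  c10: stall  regs: r0:5,r1:Add2,r2:32,r3:40,r4:Add1
  c11: CDB Add2=8; issue ADD r4<-Add2  regs: r0:5,r1:8,r2:32,r3:40,r4:Add2
  c12: issue MUL r2<-Mul1  regs: r0:5,r1:8,r2:Mul1,r3:40,r4:Add2
  c13: CDB Add1=40; issue ADD r0<-Add1  regs: r0:Add1,r1:8,r2:Mul1,r3:40,r4:Add2
  c14: -  regs: r0:Add1,r1:8,r2:Mul1,r3:40,r4:Add2

STATUS = TAG Add2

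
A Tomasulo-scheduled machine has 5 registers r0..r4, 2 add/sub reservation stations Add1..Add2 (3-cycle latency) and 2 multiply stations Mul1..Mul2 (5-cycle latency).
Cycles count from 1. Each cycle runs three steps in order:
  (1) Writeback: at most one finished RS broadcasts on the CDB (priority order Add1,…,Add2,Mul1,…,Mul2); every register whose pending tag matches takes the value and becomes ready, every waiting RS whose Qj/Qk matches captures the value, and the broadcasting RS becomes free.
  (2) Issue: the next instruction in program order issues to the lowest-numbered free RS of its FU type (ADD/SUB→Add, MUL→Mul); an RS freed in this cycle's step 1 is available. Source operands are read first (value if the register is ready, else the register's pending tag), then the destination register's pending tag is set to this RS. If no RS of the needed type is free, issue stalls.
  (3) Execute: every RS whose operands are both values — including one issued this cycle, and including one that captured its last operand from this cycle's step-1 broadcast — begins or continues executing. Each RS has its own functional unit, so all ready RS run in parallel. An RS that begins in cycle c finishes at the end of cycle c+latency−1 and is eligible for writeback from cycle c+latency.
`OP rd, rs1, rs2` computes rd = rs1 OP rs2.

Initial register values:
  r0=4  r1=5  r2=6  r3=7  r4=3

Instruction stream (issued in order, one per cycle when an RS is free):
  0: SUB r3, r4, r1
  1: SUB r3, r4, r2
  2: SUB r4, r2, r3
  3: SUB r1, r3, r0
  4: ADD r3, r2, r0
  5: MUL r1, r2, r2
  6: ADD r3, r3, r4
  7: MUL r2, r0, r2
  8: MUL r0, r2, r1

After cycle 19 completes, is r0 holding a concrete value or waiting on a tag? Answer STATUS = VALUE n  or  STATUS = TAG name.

STATUS = TAG Mul1

cycle 1: issue SUB r3<-Add1 // r0:4,r1:5,r2:6,r3:Add1,r4:3
cycle 2: issue SUB r3<-Add2 // r0:4,r1:5,r2:6,r3:Add2,r4:3
cycle 3: stall // r0:4,r1:5,r2:6,r3:Add2,r4:3
cycle 4: CDB Add1=-2; issue SUB r4<-Add1 // r0:4,r1:5,r2:6,r3:Add2,r4:Add1
cycle 5: CDB Add2=-3; issue SUB r1<-Add2 // r0:4,r1:Add2,r2:6,r3:-3,r4:Add1
cycle 6: stall // r0:4,r1:Add2,r2:6,r3:-3,r4:Add1
cycle 7: stall // r0:4,r1:Add2,r2:6,r3:-3,r4:Add1
cycle 8: CDB Add1=9; issue ADD r3<-Add1 // r0:4,r1:Add2,r2:6,r3:Add1,r4:9
cycle 9: CDB Add2=-7; issue MUL r1<-Mul1 // r0:4,r1:Mul1,r2:6,r3:Add1,r4:9
cycle 10: issue ADD r3<-Add2 // r0:4,r1:Mul1,r2:6,r3:Add2,r4:9
cycle 11: CDB Add1=10; issue MUL r2<-Mul2 // r0:4,r1:Mul1,r2:Mul2,r3:Add2,r4:9
cycle 12: stall // r0:4,r1:Mul1,r2:Mul2,r3:Add2,r4:9
cycle 13: stall // r0:4,r1:Mul1,r2:Mul2,r3:Add2,r4:9
cycle 14: CDB Add2=19; stall // r0:4,r1:Mul1,r2:Mul2,r3:19,r4:9
cycle 15: CDB Mul1=36; issue MUL r0<-Mul1 // r0:Mul1,r1:36,r2:Mul2,r3:19,r4:9
cycle 16: CDB Mul2=24 // r0:Mul1,r1:36,r2:24,r3:19,r4:9
cycle 17: - // r0:Mul1,r1:36,r2:24,r3:19,r4:9
cycle 18: - // r0:Mul1,r1:36,r2:24,r3:19,r4:9
cycle 19: - // r0:Mul1,r1:36,r2:24,r3:19,r4:9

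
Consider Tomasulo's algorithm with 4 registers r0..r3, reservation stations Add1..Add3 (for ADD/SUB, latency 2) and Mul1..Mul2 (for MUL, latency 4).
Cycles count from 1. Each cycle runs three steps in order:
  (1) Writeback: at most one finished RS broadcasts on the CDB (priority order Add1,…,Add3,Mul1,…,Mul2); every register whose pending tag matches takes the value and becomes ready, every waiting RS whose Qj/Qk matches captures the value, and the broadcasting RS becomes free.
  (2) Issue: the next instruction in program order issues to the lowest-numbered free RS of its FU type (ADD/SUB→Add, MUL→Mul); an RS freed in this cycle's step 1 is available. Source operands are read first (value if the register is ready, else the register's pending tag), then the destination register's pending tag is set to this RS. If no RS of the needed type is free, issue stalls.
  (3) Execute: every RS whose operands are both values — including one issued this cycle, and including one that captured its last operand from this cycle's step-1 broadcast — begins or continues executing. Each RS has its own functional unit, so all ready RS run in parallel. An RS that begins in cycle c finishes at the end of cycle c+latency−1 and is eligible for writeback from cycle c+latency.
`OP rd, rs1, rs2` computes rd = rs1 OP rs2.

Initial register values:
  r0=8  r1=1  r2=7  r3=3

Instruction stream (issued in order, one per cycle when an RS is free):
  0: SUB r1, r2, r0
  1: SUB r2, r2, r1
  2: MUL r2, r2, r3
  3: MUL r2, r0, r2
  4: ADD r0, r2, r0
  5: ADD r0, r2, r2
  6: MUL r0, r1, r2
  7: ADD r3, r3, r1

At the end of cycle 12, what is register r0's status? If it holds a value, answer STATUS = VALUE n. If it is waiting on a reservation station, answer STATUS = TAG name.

STATUS = TAG Mul1

  c1: issue SUB r1<-Add1  regs: r0:8,r1:Add1,r2:7,r3:3
  c2: issue SUB r2<-Add2  regs: r0:8,r1:Add1,r2:Add2,r3:3
  c3: CDB Add1=-1; issue MUL r2<-Mul1  regs: r0:8,r1:-1,r2:Mul1,r3:3
  c4: issue MUL r2<-Mul2  regs: r0:8,r1:-1,r2:Mul2,r3:3
  c5: CDB Add2=8; issue ADD r0<-Add1  regs: r0:Add1,r1:-1,r2:Mul2,r3:3
  c6: issue ADD r0<-Add2  regs: r0:Add2,r1:-1,r2:Mul2,r3:3
  c7: stall  regs: r0:Add2,r1:-1,r2:Mul2,r3:3
  c8: stall  regs: r0:Add2,r1:-1,r2:Mul2,r3:3
  c9: CDB Mul1=24; issue MUL r0<-Mul1  regs: r0:Mul1,r1:-1,r2:Mul2,r3:3
  c10: issue ADD r3<-Add3  regs: r0:Mul1,r1:-1,r2:Mul2,r3:Add3
  c11: -  regs: r0:Mul1,r1:-1,r2:Mul2,r3:Add3
  c12: CDB Add3=2  regs: r0:Mul1,r1:-1,r2:Mul2,r3:2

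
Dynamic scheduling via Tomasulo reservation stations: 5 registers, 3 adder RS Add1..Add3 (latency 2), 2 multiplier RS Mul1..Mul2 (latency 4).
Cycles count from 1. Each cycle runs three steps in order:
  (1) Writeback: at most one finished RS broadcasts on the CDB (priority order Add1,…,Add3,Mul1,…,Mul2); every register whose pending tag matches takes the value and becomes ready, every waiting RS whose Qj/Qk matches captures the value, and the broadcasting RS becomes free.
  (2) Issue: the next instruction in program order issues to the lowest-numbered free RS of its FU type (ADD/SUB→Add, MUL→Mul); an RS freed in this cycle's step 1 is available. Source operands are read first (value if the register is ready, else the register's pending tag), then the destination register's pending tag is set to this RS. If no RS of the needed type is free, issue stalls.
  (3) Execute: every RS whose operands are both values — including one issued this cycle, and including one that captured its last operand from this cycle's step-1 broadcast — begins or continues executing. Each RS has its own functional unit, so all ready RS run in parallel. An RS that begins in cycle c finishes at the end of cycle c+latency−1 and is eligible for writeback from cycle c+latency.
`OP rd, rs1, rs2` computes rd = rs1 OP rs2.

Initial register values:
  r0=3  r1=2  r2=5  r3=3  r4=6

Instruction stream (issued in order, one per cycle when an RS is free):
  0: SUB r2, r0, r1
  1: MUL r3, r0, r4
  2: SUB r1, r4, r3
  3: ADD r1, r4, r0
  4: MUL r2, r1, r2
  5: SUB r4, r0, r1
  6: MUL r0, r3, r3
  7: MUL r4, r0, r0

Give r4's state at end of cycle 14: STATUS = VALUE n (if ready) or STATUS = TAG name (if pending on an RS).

c1: issue SUB r2<-Add1 | r0:3,r1:2,r2:Add1,r3:3,r4:6
c2: issue MUL r3<-Mul1 | r0:3,r1:2,r2:Add1,r3:Mul1,r4:6
c3: CDB Add1=1; issue SUB r1<-Add1 | r0:3,r1:Add1,r2:1,r3:Mul1,r4:6
c4: issue ADD r1<-Add2 | r0:3,r1:Add2,r2:1,r3:Mul1,r4:6
c5: issue MUL r2<-Mul2 | r0:3,r1:Add2,r2:Mul2,r3:Mul1,r4:6
c6: CDB Add2=9; issue SUB r4<-Add2 | r0:3,r1:9,r2:Mul2,r3:Mul1,r4:Add2
c7: CDB Mul1=18; issue MUL r0<-Mul1 | r0:Mul1,r1:9,r2:Mul2,r3:18,r4:Add2
c8: CDB Add2=-6; stall | r0:Mul1,r1:9,r2:Mul2,r3:18,r4:-6
c9: CDB Add1=-12; stall | r0:Mul1,r1:9,r2:Mul2,r3:18,r4:-6
c10: CDB Mul2=9; issue MUL r4<-Mul2 | r0:Mul1,r1:9,r2:9,r3:18,r4:Mul2
c11: CDB Mul1=324 | r0:324,r1:9,r2:9,r3:18,r4:Mul2
c12: - | r0:324,r1:9,r2:9,r3:18,r4:Mul2
c13: - | r0:324,r1:9,r2:9,r3:18,r4:Mul2
c14: - | r0:324,r1:9,r2:9,r3:18,r4:Mul2

STATUS = TAG Mul2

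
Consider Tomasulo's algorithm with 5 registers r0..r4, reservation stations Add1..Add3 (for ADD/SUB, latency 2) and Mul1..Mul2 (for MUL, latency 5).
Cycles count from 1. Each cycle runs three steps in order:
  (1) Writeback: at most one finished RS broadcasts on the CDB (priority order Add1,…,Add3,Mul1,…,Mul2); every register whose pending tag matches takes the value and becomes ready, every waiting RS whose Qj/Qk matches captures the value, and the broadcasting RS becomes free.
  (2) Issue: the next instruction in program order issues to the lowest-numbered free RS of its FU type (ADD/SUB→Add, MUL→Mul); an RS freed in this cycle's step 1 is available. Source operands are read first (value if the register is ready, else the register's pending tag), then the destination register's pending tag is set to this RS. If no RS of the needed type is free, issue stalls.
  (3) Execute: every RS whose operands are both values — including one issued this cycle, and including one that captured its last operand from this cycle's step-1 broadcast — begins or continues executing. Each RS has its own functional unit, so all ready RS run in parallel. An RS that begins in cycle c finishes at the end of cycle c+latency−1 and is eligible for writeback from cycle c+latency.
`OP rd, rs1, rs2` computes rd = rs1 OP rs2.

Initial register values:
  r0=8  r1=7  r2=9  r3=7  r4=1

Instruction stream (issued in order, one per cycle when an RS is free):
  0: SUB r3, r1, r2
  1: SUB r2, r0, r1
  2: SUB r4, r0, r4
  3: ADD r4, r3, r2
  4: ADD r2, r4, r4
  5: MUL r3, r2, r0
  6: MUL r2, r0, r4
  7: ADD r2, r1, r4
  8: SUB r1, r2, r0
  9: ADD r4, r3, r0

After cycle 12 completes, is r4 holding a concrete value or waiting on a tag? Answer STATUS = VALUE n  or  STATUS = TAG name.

STATUS = TAG Add1

cycle 1: issue SUB r3<-Add1 // r0:8,r1:7,r2:9,r3:Add1,r4:1
cycle 2: issue SUB r2<-Add2 // r0:8,r1:7,r2:Add2,r3:Add1,r4:1
cycle 3: CDB Add1=-2; issue SUB r4<-Add1 // r0:8,r1:7,r2:Add2,r3:-2,r4:Add1
cycle 4: CDB Add2=1; issue ADD r4<-Add2 // r0:8,r1:7,r2:1,r3:-2,r4:Add2
cycle 5: CDB Add1=7; issue ADD r2<-Add1 // r0:8,r1:7,r2:Add1,r3:-2,r4:Add2
cycle 6: CDB Add2=-1; issue MUL r3<-Mul1 // r0:8,r1:7,r2:Add1,r3:Mul1,r4:-1
cycle 7: issue MUL r2<-Mul2 // r0:8,r1:7,r2:Mul2,r3:Mul1,r4:-1
cycle 8: CDB Add1=-2; issue ADD r2<-Add1 // r0:8,r1:7,r2:Add1,r3:Mul1,r4:-1
cycle 9: issue SUB r1<-Add2 // r0:8,r1:Add2,r2:Add1,r3:Mul1,r4:-1
cycle 10: CDB Add1=6; issue ADD r4<-Add1 // r0:8,r1:Add2,r2:6,r3:Mul1,r4:Add1
cycle 11: - // r0:8,r1:Add2,r2:6,r3:Mul1,r4:Add1
cycle 12: CDB Add2=-2 // r0:8,r1:-2,r2:6,r3:Mul1,r4:Add1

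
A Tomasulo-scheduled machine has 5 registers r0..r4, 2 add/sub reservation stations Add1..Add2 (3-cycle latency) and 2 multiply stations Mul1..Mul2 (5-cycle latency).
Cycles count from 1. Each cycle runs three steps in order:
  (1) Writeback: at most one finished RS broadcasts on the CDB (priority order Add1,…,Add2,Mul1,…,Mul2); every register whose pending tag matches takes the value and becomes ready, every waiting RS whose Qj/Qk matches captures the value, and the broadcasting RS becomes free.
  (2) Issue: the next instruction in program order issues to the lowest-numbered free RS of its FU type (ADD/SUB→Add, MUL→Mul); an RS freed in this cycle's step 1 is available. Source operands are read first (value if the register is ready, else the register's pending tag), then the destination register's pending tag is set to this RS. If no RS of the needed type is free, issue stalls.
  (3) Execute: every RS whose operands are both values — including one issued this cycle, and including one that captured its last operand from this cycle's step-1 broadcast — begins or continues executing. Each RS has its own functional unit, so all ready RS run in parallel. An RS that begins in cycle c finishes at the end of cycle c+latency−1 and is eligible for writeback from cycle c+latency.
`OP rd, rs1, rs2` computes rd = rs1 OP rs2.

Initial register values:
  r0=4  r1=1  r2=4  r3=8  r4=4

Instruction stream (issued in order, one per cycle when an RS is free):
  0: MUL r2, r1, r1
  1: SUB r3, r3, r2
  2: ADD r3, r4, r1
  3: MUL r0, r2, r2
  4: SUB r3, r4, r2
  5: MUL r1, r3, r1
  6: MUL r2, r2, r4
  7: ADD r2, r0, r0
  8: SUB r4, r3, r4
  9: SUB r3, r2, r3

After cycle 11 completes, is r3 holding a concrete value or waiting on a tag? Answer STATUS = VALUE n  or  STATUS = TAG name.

  c1: issue MUL r2<-Mul1  regs: r0:4,r1:1,r2:Mul1,r3:8,r4:4
  c2: issue SUB r3<-Add1  regs: r0:4,r1:1,r2:Mul1,r3:Add1,r4:4
  c3: issue ADD r3<-Add2  regs: r0:4,r1:1,r2:Mul1,r3:Add2,r4:4
  c4: issue MUL r0<-Mul2  regs: r0:Mul2,r1:1,r2:Mul1,r3:Add2,r4:4
  c5: stall  regs: r0:Mul2,r1:1,r2:Mul1,r3:Add2,r4:4
  c6: CDB Add2=5; issue SUB r3<-Add2  regs: r0:Mul2,r1:1,r2:Mul1,r3:Add2,r4:4
  c7: CDB Mul1=1; issue MUL r1<-Mul1  regs: r0:Mul2,r1:Mul1,r2:1,r3:Add2,r4:4
  c8: stall  regs: r0:Mul2,r1:Mul1,r2:1,r3:Add2,r4:4
  c9: stall  regs: r0:Mul2,r1:Mul1,r2:1,r3:Add2,r4:4
  c10: CDB Add1=7; stall  regs: r0:Mul2,r1:Mul1,r2:1,r3:Add2,r4:4
  c11: CDB Add2=3; stall  regs: r0:Mul2,r1:Mul1,r2:1,r3:3,r4:4

STATUS = VALUE 3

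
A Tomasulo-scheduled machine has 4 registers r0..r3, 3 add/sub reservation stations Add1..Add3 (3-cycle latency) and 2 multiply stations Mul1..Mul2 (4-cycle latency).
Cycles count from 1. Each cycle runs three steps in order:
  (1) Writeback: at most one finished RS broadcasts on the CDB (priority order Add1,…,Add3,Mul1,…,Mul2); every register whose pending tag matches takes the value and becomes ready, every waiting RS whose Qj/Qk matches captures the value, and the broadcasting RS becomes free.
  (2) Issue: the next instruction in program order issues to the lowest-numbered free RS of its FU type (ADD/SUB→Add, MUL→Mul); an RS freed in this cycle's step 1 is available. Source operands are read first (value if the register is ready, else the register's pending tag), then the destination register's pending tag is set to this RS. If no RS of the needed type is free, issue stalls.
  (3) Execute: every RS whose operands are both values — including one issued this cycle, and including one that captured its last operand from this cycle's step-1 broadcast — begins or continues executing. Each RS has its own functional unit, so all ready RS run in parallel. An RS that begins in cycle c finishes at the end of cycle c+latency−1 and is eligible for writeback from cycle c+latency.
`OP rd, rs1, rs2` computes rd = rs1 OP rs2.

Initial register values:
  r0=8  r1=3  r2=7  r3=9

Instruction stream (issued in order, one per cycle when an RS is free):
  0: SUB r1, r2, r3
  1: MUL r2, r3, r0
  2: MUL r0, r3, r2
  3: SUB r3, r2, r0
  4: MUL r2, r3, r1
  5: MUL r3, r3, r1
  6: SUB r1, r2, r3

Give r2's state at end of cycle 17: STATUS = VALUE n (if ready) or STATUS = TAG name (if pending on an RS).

STATUS = VALUE 1152

  c1: issue SUB r1<-Add1  regs: r0:8,r1:Add1,r2:7,r3:9
  c2: issue MUL r2<-Mul1  regs: r0:8,r1:Add1,r2:Mul1,r3:9
  c3: issue MUL r0<-Mul2  regs: r0:Mul2,r1:Add1,r2:Mul1,r3:9
  c4: CDB Add1=-2; issue SUB r3<-Add1  regs: r0:Mul2,r1:-2,r2:Mul1,r3:Add1
  c5: stall  regs: r0:Mul2,r1:-2,r2:Mul1,r3:Add1
  c6: CDB Mul1=72; issue MUL r2<-Mul1  regs: r0:Mul2,r1:-2,r2:Mul1,r3:Add1
  c7: stall  regs: r0:Mul2,r1:-2,r2:Mul1,r3:Add1
  c8: stall  regs: r0:Mul2,r1:-2,r2:Mul1,r3:Add1
  c9: stall  regs: r0:Mul2,r1:-2,r2:Mul1,r3:Add1
  c10: CDB Mul2=648; issue MUL r3<-Mul2  regs: r0:648,r1:-2,r2:Mul1,r3:Mul2
  c11: issue SUB r1<-Add2  regs: r0:648,r1:Add2,r2:Mul1,r3:Mul2
  c12: -  regs: r0:648,r1:Add2,r2:Mul1,r3:Mul2
  c13: CDB Add1=-576  regs: r0:648,r1:Add2,r2:Mul1,r3:Mul2
  c14: -  regs: r0:648,r1:Add2,r2:Mul1,r3:Mul2
  c15: -  regs: r0:648,r1:Add2,r2:Mul1,r3:Mul2
  c16: -  regs: r0:648,r1:Add2,r2:Mul1,r3:Mul2
  c17: CDB Mul1=1152  regs: r0:648,r1:Add2,r2:1152,r3:Mul2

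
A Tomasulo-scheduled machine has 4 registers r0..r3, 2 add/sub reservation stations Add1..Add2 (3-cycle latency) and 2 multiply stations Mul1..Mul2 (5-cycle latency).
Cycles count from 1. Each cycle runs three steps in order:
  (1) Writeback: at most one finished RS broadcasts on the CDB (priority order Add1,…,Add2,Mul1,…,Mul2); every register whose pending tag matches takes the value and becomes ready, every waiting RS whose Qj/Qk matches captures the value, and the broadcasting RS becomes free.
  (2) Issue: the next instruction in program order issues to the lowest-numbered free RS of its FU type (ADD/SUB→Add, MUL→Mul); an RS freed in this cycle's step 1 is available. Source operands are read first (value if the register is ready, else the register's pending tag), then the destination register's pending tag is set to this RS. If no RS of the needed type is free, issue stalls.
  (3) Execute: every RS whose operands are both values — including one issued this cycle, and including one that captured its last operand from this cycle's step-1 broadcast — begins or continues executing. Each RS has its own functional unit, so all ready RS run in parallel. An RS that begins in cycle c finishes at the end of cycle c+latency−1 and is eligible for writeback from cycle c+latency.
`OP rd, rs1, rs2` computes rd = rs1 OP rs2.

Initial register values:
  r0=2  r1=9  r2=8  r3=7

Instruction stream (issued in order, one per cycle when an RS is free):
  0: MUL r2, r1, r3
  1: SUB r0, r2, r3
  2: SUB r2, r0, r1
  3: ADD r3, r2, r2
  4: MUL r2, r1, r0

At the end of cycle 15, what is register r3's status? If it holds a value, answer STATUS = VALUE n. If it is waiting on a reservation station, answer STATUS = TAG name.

STATUS = VALUE 94

cycle 1: issue MUL r2<-Mul1 // r0:2,r1:9,r2:Mul1,r3:7
cycle 2: issue SUB r0<-Add1 // r0:Add1,r1:9,r2:Mul1,r3:7
cycle 3: issue SUB r2<-Add2 // r0:Add1,r1:9,r2:Add2,r3:7
cycle 4: stall // r0:Add1,r1:9,r2:Add2,r3:7
cycle 5: stall // r0:Add1,r1:9,r2:Add2,r3:7
cycle 6: CDB Mul1=63; stall // r0:Add1,r1:9,r2:Add2,r3:7
cycle 7: stall // r0:Add1,r1:9,r2:Add2,r3:7
cycle 8: stall // r0:Add1,r1:9,r2:Add2,r3:7
cycle 9: CDB Add1=56; issue ADD r3<-Add1 // r0:56,r1:9,r2:Add2,r3:Add1
cycle 10: issue MUL r2<-Mul1 // r0:56,r1:9,r2:Mul1,r3:Add1
cycle 11: - // r0:56,r1:9,r2:Mul1,r3:Add1
cycle 12: CDB Add2=47 // r0:56,r1:9,r2:Mul1,r3:Add1
cycle 13: - // r0:56,r1:9,r2:Mul1,r3:Add1
cycle 14: - // r0:56,r1:9,r2:Mul1,r3:Add1
cycle 15: CDB Add1=94 // r0:56,r1:9,r2:Mul1,r3:94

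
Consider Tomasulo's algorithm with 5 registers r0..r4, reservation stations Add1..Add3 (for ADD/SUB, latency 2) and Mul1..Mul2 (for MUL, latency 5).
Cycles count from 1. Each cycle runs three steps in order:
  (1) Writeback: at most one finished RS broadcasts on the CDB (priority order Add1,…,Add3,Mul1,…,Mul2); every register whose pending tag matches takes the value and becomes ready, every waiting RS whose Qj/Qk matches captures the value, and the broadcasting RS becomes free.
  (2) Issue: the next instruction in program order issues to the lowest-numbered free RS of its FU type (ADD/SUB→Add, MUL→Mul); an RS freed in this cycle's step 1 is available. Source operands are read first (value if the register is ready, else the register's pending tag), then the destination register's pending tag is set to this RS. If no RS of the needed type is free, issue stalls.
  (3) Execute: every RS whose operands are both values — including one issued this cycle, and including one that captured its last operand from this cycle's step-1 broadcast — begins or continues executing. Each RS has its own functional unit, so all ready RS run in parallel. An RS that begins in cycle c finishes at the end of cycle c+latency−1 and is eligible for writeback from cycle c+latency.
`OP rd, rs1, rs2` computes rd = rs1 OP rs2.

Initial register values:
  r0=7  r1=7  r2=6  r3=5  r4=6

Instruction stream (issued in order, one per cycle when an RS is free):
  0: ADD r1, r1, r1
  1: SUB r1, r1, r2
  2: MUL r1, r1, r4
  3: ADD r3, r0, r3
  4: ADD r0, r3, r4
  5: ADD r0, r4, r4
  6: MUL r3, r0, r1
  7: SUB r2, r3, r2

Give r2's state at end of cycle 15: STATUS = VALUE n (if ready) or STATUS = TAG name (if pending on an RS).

STATUS = TAG Add1

  c1: issue ADD r1<-Add1  regs: r0:7,r1:Add1,r2:6,r3:5,r4:6
  c2: issue SUB r1<-Add2  regs: r0:7,r1:Add2,r2:6,r3:5,r4:6
  c3: CDB Add1=14; issue MUL r1<-Mul1  regs: r0:7,r1:Mul1,r2:6,r3:5,r4:6
  c4: issue ADD r3<-Add1  regs: r0:7,r1:Mul1,r2:6,r3:Add1,r4:6
  c5: CDB Add2=8; issue ADD r0<-Add2  regs: r0:Add2,r1:Mul1,r2:6,r3:Add1,r4:6
  c6: CDB Add1=12; issue ADD r0<-Add1  regs: r0:Add1,r1:Mul1,r2:6,r3:12,r4:6
  c7: issue MUL r3<-Mul2  regs: r0:Add1,r1:Mul1,r2:6,r3:Mul2,r4:6
  c8: CDB Add1=12; issue SUB r2<-Add1  regs: r0:12,r1:Mul1,r2:Add1,r3:Mul2,r4:6
  c9: CDB Add2=18  regs: r0:12,r1:Mul1,r2:Add1,r3:Mul2,r4:6
  c10: CDB Mul1=48  regs: r0:12,r1:48,r2:Add1,r3:Mul2,r4:6
  c11: -  regs: r0:12,r1:48,r2:Add1,r3:Mul2,r4:6
  c12: -  regs: r0:12,r1:48,r2:Add1,r3:Mul2,r4:6
  c13: -  regs: r0:12,r1:48,r2:Add1,r3:Mul2,r4:6
  c14: -  regs: r0:12,r1:48,r2:Add1,r3:Mul2,r4:6
  c15: CDB Mul2=576  regs: r0:12,r1:48,r2:Add1,r3:576,r4:6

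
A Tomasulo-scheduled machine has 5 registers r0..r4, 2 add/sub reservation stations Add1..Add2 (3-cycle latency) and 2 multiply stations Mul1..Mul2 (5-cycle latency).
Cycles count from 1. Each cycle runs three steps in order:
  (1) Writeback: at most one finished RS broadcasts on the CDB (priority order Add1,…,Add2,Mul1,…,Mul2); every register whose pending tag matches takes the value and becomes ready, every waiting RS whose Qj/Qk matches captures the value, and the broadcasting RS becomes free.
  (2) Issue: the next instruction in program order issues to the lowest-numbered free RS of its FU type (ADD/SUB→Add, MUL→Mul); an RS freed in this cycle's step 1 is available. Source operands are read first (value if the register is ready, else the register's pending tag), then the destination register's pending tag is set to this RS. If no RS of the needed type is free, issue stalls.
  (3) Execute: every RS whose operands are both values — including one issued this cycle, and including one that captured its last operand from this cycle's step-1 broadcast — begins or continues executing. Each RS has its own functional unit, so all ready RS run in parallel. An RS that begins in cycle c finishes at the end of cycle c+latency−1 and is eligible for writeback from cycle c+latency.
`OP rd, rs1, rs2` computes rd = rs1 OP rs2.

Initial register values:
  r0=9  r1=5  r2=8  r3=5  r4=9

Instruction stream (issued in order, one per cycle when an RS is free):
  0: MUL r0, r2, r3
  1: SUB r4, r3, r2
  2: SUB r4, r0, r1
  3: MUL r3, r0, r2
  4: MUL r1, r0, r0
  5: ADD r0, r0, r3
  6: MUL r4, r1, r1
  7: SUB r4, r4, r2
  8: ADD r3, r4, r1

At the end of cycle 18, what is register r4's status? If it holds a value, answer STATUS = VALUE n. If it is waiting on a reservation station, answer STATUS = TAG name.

STATUS = TAG Add2

  c1: issue MUL r0<-Mul1  regs: r0:Mul1,r1:5,r2:8,r3:5,r4:9
  c2: issue SUB r4<-Add1  regs: r0:Mul1,r1:5,r2:8,r3:5,r4:Add1
  c3: issue SUB r4<-Add2  regs: r0:Mul1,r1:5,r2:8,r3:5,r4:Add2
  c4: issue MUL r3<-Mul2  regs: r0:Mul1,r1:5,r2:8,r3:Mul2,r4:Add2
  c5: CDB Add1=-3; stall  regs: r0:Mul1,r1:5,r2:8,r3:Mul2,r4:Add2
  c6: CDB Mul1=40; issue MUL r1<-Mul1  regs: r0:40,r1:Mul1,r2:8,r3:Mul2,r4:Add2
  c7: issue ADD r0<-Add1  regs: r0:Add1,r1:Mul1,r2:8,r3:Mul2,r4:Add2
  c8: stall  regs: r0:Add1,r1:Mul1,r2:8,r3:Mul2,r4:Add2
  c9: CDB Add2=35; stall  regs: r0:Add1,r1:Mul1,r2:8,r3:Mul2,r4:35
  c10: stall  regs: r0:Add1,r1:Mul1,r2:8,r3:Mul2,r4:35
  c11: CDB Mul1=1600; issue MUL r4<-Mul1  regs: r0:Add1,r1:1600,r2:8,r3:Mul2,r4:Mul1
  c12: CDB Mul2=320; issue SUB r4<-Add2  regs: r0:Add1,r1:1600,r2:8,r3:320,r4:Add2
  c13: stall  regs: r0:Add1,r1:1600,r2:8,r3:320,r4:Add2
  c14: stall  regs: r0:Add1,r1:1600,r2:8,r3:320,r4:Add2
  c15: CDB Add1=360; issue ADD r3<-Add1  regs: r0:360,r1:1600,r2:8,r3:Add1,r4:Add2
  c16: CDB Mul1=2560000  regs: r0:360,r1:1600,r2:8,r3:Add1,r4:Add2
  c17: -  regs: r0:360,r1:1600,r2:8,r3:Add1,r4:Add2
  c18: -  regs: r0:360,r1:1600,r2:8,r3:Add1,r4:Add2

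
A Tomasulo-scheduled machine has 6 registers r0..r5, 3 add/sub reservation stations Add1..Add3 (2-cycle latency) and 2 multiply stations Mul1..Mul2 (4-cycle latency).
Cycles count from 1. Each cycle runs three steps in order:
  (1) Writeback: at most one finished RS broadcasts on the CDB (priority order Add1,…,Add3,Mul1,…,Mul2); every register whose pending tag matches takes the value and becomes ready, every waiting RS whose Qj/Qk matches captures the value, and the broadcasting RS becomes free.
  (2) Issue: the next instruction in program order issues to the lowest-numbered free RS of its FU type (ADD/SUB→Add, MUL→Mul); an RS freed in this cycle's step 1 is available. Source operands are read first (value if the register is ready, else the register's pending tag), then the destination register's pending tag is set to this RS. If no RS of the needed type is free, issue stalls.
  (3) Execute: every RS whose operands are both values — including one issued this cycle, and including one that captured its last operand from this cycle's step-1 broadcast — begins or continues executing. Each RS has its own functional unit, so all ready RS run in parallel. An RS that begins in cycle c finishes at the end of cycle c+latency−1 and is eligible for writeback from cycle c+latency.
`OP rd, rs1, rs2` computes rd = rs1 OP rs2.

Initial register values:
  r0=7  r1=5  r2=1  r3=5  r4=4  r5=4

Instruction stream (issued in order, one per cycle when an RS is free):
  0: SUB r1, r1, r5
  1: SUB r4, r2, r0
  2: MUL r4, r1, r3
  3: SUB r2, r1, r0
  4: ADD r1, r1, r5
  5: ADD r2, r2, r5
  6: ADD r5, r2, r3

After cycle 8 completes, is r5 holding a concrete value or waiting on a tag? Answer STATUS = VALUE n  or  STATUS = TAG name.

STATUS = TAG Add2

c1: issue SUB r1<-Add1 | r0:7,r1:Add1,r2:1,r3:5,r4:4,r5:4
c2: issue SUB r4<-Add2 | r0:7,r1:Add1,r2:1,r3:5,r4:Add2,r5:4
c3: CDB Add1=1; issue MUL r4<-Mul1 | r0:7,r1:1,r2:1,r3:5,r4:Mul1,r5:4
c4: CDB Add2=-6; issue SUB r2<-Add1 | r0:7,r1:1,r2:Add1,r3:5,r4:Mul1,r5:4
c5: issue ADD r1<-Add2 | r0:7,r1:Add2,r2:Add1,r3:5,r4:Mul1,r5:4
c6: CDB Add1=-6; issue ADD r2<-Add1 | r0:7,r1:Add2,r2:Add1,r3:5,r4:Mul1,r5:4
c7: CDB Add2=5; issue ADD r5<-Add2 | r0:7,r1:5,r2:Add1,r3:5,r4:Mul1,r5:Add2
c8: CDB Add1=-2 | r0:7,r1:5,r2:-2,r3:5,r4:Mul1,r5:Add2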